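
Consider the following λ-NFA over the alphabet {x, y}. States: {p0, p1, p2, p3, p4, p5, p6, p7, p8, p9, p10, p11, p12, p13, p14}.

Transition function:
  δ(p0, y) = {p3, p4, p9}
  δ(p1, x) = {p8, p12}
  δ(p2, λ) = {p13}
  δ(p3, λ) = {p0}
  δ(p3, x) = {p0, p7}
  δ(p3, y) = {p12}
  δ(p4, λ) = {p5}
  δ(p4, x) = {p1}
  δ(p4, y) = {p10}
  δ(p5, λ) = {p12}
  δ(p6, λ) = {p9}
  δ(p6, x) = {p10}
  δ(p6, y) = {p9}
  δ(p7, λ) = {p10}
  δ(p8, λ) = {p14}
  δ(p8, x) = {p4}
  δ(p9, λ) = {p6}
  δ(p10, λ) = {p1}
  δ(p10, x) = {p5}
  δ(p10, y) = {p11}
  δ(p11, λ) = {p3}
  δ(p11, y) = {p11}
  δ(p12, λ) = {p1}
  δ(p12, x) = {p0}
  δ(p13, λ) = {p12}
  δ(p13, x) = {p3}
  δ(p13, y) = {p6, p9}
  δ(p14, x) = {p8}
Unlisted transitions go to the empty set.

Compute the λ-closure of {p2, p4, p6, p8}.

{p1, p2, p4, p5, p6, p8, p9, p12, p13, p14}

Start with {p2, p4, p6, p8}.
From p2 via λ: add p13.
From p4 via λ: add p5.
From p6 via λ: add p9.
From p8 via λ: add p14.
From p5 via λ: add p12.
From p12 via λ: add p1.
No new states can be added; the closed set is {p1, p2, p4, p5, p6, p8, p9, p12, p13, p14}.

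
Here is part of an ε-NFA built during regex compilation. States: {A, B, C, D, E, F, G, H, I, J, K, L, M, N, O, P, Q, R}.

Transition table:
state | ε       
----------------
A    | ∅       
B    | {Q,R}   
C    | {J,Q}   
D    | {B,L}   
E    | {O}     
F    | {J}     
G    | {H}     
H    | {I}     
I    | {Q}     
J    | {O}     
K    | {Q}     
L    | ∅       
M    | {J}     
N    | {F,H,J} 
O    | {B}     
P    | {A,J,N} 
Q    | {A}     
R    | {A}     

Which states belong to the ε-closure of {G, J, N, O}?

Start with {G, J, N, O}.
From G via ε: add H.
From N via ε: add F.
From O via ε: add B.
From B via ε: add Q, R.
From H via ε: add I.
From Q via ε: add A.
No new states can be added; the closed set is {A, B, F, G, H, I, J, N, O, Q, R}.

{A, B, F, G, H, I, J, N, O, Q, R}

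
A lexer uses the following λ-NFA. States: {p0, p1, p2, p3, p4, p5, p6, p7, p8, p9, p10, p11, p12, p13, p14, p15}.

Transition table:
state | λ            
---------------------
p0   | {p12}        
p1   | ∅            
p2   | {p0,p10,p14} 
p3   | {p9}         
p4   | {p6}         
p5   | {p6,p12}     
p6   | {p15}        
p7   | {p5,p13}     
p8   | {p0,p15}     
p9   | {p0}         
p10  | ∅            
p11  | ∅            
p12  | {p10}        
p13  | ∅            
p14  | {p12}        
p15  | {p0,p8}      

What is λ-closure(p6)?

Start with {p6}.
From p6 via λ: add p15.
From p15 via λ: add p0, p8.
From p0 via λ: add p12.
From p12 via λ: add p10.
No new states can be added; the closed set is {p0, p6, p8, p10, p12, p15}.

{p0, p6, p8, p10, p12, p15}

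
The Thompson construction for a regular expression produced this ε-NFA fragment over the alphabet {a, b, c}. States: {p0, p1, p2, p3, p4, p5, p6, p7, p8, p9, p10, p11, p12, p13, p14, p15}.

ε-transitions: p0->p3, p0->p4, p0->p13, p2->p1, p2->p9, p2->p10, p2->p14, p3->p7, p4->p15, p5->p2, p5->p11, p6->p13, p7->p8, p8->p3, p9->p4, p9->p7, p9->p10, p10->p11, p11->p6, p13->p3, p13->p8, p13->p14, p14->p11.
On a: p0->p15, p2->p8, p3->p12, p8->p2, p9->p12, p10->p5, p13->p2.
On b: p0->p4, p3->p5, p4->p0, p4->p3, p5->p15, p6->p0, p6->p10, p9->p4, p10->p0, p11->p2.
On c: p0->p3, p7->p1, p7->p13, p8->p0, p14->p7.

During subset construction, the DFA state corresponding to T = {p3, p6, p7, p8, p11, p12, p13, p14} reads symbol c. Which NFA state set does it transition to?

{p0, p1, p3, p4, p6, p7, p8, p11, p13, p14, p15}

p7 on c → {p1, p13}.
p8 on c → {p0}.
p14 on c → {p7}.
No c-transition from p3, p6, p11, p12, p13.
Union after reading c: {p0, p1, p7, p13}.
Now take the ε-closure:
From p0 via ε: add p3, p4.
From p7 via ε: add p8.
From p13 via ε: add p14.
From p4 via ε: add p15.
From p14 via ε: add p11.
From p11 via ε: add p6.
No new states can be added; the closed set is {p0, p1, p3, p4, p6, p7, p8, p11, p13, p14, p15}.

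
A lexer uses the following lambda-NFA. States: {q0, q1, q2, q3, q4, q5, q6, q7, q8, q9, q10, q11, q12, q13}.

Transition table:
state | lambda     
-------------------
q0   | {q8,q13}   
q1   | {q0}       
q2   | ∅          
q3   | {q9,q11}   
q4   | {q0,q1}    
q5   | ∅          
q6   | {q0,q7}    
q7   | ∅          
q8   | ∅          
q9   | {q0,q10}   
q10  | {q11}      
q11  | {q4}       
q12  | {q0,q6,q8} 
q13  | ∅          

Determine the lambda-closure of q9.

{q0, q1, q4, q8, q9, q10, q11, q13}

Start with {q9}.
From q9 via lambda: add q0, q10.
From q0 via lambda: add q8, q13.
From q10 via lambda: add q11.
From q11 via lambda: add q4.
From q4 via lambda: add q1.
No new states can be added; the closed set is {q0, q1, q4, q8, q9, q10, q11, q13}.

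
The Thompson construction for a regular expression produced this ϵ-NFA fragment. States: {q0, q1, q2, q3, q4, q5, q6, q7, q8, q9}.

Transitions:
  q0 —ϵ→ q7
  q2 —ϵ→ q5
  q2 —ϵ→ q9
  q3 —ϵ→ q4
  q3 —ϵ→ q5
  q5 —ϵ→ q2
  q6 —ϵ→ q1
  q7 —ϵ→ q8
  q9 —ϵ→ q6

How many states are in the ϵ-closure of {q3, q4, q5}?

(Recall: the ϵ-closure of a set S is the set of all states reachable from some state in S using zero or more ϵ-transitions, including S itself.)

7

Start with {q3, q4, q5}.
From q5 via ϵ: add q2.
From q2 via ϵ: add q9.
From q9 via ϵ: add q6.
From q6 via ϵ: add q1.
ϵ-closure = {q1, q2, q3, q4, q5, q6, q9}, which has 7 states.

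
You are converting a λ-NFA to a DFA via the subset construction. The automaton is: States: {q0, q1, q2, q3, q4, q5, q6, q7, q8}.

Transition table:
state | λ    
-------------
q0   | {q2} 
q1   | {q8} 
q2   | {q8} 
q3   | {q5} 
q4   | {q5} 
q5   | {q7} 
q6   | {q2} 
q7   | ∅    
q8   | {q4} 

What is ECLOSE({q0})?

{q0, q2, q4, q5, q7, q8}

Start with {q0}.
From q0 via λ: add q2.
From q2 via λ: add q8.
From q8 via λ: add q4.
From q4 via λ: add q5.
From q5 via λ: add q7.
No new states can be added; the closed set is {q0, q2, q4, q5, q7, q8}.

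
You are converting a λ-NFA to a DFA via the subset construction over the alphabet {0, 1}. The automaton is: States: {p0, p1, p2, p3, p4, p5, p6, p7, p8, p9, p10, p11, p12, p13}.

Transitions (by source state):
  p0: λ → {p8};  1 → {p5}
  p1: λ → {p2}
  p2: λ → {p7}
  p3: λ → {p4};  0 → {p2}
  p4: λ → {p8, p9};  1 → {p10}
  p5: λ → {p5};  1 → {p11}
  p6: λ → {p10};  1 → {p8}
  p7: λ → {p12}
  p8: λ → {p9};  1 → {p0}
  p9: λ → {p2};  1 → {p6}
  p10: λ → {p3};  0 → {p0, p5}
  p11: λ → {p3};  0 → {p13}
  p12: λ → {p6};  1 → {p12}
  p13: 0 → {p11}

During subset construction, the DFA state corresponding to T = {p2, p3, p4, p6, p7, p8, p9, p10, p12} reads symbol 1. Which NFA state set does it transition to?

p4 on 1 → {p10}.
p6 on 1 → {p8}.
p8 on 1 → {p0}.
p9 on 1 → {p6}.
p12 on 1 → {p12}.
No 1-transition from p2, p3, p7, p10.
Union after reading 1: {p0, p6, p8, p10, p12}.
Now take the λ-closure:
From p8 via λ: add p9.
From p10 via λ: add p3.
From p3 via λ: add p4.
From p9 via λ: add p2.
From p2 via λ: add p7.
No new states can be added; the closed set is {p0, p2, p3, p4, p6, p7, p8, p9, p10, p12}.

{p0, p2, p3, p4, p6, p7, p8, p9, p10, p12}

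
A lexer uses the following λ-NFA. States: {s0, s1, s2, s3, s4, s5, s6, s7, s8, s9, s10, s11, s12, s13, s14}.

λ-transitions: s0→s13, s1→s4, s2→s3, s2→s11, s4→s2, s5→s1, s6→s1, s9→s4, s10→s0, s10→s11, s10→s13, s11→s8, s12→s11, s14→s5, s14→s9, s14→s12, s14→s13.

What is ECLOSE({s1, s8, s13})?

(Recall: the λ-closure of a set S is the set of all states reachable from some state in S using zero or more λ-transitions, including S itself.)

{s1, s2, s3, s4, s8, s11, s13}

Start with {s1, s8, s13}.
From s1 via λ: add s4.
From s4 via λ: add s2.
From s2 via λ: add s3, s11.
No new states can be added; the closed set is {s1, s2, s3, s4, s8, s11, s13}.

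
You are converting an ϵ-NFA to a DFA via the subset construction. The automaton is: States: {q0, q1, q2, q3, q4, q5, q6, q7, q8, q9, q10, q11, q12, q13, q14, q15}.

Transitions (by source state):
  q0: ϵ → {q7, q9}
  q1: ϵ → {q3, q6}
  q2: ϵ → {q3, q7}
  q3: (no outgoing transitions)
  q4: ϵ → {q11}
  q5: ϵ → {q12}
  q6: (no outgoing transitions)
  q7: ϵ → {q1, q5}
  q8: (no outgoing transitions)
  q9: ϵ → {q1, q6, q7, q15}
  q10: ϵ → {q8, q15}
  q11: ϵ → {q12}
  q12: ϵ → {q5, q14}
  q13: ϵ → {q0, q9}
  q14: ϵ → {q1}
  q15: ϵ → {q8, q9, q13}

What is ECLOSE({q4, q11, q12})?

{q1, q3, q4, q5, q6, q11, q12, q14}

Start with {q4, q11, q12}.
From q12 via ϵ: add q5, q14.
From q14 via ϵ: add q1.
From q1 via ϵ: add q3, q6.
No new states can be added; the closed set is {q1, q3, q4, q5, q6, q11, q12, q14}.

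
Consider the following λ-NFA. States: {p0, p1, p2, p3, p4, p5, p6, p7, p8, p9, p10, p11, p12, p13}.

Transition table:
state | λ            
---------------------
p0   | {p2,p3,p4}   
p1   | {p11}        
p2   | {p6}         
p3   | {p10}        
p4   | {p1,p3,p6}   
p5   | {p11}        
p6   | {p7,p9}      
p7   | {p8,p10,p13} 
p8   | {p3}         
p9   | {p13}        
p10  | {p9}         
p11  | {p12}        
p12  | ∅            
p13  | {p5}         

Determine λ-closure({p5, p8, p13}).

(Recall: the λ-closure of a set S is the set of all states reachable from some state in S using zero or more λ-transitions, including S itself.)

Start with {p5, p8, p13}.
From p5 via λ: add p11.
From p8 via λ: add p3.
From p3 via λ: add p10.
From p11 via λ: add p12.
From p10 via λ: add p9.
No new states can be added; the closed set is {p3, p5, p8, p9, p10, p11, p12, p13}.

{p3, p5, p8, p9, p10, p11, p12, p13}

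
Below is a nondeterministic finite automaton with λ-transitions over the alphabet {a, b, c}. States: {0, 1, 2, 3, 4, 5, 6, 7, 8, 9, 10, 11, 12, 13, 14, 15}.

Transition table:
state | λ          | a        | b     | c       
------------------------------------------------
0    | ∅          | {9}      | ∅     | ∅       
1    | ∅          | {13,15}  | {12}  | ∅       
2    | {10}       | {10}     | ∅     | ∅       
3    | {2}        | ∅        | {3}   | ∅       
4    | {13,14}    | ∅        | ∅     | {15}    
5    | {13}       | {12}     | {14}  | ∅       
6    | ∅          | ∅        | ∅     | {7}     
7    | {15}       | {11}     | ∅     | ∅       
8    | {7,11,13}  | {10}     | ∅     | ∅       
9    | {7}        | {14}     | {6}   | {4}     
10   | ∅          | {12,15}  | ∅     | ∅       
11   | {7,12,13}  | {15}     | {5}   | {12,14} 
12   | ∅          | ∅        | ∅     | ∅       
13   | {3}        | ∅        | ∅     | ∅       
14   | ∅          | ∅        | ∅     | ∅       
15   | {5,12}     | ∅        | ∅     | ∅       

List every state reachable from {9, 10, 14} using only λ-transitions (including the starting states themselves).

Start with {9, 10, 14}.
From 9 via λ: add 7.
From 7 via λ: add 15.
From 15 via λ: add 5, 12.
From 5 via λ: add 13.
From 13 via λ: add 3.
From 3 via λ: add 2.
No new states can be added; the closed set is {2, 3, 5, 7, 9, 10, 12, 13, 14, 15}.

{2, 3, 5, 7, 9, 10, 12, 13, 14, 15}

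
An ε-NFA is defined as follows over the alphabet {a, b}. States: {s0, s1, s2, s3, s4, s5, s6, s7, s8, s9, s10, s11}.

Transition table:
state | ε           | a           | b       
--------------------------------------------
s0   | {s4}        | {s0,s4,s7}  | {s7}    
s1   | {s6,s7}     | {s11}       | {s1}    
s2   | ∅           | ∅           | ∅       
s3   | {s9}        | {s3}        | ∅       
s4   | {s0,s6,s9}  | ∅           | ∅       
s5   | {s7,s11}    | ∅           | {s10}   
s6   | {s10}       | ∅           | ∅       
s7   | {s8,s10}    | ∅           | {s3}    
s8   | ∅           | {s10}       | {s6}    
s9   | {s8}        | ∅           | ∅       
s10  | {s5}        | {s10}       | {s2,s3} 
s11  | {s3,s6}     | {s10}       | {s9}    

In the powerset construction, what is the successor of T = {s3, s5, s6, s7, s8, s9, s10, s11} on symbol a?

{s3, s5, s6, s7, s8, s9, s10, s11}

s3 on a → {s3}.
s8 on a → {s10}.
s10 on a → {s10}.
s11 on a → {s10}.
No a-transition from s5, s6, s7, s9.
Union after reading a: {s3, s10}.
Now take the ε-closure:
From s3 via ε: add s9.
From s10 via ε: add s5.
From s5 via ε: add s7, s11.
From s9 via ε: add s8.
From s11 via ε: add s6.
No new states can be added; the closed set is {s3, s5, s6, s7, s8, s9, s10, s11}.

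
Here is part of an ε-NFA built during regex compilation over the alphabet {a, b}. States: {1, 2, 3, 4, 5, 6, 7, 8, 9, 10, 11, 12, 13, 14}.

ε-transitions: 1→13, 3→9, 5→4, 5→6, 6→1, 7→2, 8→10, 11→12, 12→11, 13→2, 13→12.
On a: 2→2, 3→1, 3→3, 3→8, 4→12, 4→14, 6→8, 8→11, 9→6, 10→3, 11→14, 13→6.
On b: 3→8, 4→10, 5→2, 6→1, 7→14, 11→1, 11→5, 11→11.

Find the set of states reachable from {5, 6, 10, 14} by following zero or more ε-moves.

{1, 2, 4, 5, 6, 10, 11, 12, 13, 14}

Start with {5, 6, 10, 14}.
From 5 via ε: add 4.
From 6 via ε: add 1.
From 1 via ε: add 13.
From 13 via ε: add 2, 12.
From 12 via ε: add 11.
No new states can be added; the closed set is {1, 2, 4, 5, 6, 10, 11, 12, 13, 14}.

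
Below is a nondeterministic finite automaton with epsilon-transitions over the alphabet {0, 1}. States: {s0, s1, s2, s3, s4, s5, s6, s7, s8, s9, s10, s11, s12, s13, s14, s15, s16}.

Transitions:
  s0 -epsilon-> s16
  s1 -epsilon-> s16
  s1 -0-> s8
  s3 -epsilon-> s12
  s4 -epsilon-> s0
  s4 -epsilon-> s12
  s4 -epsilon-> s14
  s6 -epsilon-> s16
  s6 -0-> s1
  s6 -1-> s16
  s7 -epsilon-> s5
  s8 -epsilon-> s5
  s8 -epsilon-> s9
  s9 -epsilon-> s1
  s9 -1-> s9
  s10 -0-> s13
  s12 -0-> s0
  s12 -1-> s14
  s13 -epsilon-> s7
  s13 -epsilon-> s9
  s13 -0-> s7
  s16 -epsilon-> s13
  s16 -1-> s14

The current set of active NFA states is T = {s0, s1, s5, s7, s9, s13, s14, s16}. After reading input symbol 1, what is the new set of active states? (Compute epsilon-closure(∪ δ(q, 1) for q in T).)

s9 on 1 → {s9}.
s16 on 1 → {s14}.
No 1-transition from s0, s1, s5, s7, s13, s14.
Union after reading 1: {s9, s14}.
Now take the epsilon-closure:
From s9 via epsilon: add s1.
From s1 via epsilon: add s16.
From s16 via epsilon: add s13.
From s13 via epsilon: add s7.
From s7 via epsilon: add s5.
No new states can be added; the closed set is {s1, s5, s7, s9, s13, s14, s16}.

{s1, s5, s7, s9, s13, s14, s16}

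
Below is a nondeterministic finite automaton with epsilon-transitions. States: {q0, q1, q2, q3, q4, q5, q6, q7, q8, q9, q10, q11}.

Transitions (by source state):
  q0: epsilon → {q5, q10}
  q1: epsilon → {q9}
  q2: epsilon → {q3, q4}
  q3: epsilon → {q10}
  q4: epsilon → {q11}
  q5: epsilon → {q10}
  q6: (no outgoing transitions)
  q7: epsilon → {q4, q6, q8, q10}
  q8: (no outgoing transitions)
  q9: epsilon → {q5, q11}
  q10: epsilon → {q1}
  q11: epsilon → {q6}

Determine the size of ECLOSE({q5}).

6

Start with {q5}.
From q5 via epsilon: add q10.
From q10 via epsilon: add q1.
From q1 via epsilon: add q9.
From q9 via epsilon: add q11.
From q11 via epsilon: add q6.
epsilon-closure = {q1, q5, q6, q9, q10, q11}, which has 6 states.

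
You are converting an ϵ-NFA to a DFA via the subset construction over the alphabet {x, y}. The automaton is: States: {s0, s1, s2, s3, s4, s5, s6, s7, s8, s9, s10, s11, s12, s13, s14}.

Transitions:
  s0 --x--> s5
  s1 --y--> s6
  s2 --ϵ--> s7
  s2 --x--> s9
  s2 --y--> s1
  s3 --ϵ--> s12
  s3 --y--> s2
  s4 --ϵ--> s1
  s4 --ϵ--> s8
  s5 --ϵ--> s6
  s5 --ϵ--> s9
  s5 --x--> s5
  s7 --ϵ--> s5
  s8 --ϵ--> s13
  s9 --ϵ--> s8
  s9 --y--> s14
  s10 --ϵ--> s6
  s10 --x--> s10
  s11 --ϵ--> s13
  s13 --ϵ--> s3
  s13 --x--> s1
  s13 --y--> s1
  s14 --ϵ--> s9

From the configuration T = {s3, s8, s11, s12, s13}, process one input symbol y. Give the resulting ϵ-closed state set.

s3 on y → {s2}.
s13 on y → {s1}.
No y-transition from s8, s11, s12.
Union after reading y: {s1, s2}.
Now take the ϵ-closure:
From s2 via ϵ: add s7.
From s7 via ϵ: add s5.
From s5 via ϵ: add s6, s9.
From s9 via ϵ: add s8.
From s8 via ϵ: add s13.
From s13 via ϵ: add s3.
From s3 via ϵ: add s12.
No new states can be added; the closed set is {s1, s2, s3, s5, s6, s7, s8, s9, s12, s13}.

{s1, s2, s3, s5, s6, s7, s8, s9, s12, s13}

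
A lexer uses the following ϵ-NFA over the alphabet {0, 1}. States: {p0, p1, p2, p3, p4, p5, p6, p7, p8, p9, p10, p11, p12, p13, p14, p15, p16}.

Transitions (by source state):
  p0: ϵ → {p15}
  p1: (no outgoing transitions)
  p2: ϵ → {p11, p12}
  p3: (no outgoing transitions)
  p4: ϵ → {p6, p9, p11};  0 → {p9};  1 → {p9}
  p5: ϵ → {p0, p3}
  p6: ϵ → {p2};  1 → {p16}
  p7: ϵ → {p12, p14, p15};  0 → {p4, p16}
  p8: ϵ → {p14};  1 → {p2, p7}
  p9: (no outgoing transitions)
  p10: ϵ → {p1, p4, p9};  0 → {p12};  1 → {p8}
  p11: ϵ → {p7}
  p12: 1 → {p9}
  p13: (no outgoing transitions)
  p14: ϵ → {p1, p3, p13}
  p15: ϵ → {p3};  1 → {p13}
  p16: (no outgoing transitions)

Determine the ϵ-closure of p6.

{p1, p2, p3, p6, p7, p11, p12, p13, p14, p15}

Start with {p6}.
From p6 via ϵ: add p2.
From p2 via ϵ: add p11, p12.
From p11 via ϵ: add p7.
From p7 via ϵ: add p14, p15.
From p14 via ϵ: add p1, p3, p13.
No new states can be added; the closed set is {p1, p2, p3, p6, p7, p11, p12, p13, p14, p15}.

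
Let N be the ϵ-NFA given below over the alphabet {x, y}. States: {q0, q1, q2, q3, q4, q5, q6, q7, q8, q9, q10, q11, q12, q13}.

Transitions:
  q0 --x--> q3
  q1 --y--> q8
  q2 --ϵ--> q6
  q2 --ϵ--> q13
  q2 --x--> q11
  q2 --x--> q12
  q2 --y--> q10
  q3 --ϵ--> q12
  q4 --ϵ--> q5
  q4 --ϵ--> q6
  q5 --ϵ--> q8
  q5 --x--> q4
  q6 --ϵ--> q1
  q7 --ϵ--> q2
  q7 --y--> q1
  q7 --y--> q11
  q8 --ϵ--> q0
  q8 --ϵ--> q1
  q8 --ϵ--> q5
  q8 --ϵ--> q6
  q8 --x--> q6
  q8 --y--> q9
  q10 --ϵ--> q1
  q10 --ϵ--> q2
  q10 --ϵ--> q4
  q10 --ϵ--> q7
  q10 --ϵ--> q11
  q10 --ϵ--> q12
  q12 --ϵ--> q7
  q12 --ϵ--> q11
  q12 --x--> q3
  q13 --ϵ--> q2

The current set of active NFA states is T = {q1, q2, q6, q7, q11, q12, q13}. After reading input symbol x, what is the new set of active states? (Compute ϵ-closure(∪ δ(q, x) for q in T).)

{q1, q2, q3, q6, q7, q11, q12, q13}

q2 on x → {q11, q12}.
q12 on x → {q3}.
No x-transition from q1, q6, q7, q11, q13.
Union after reading x: {q3, q11, q12}.
Now take the ϵ-closure:
From q12 via ϵ: add q7.
From q7 via ϵ: add q2.
From q2 via ϵ: add q6, q13.
From q6 via ϵ: add q1.
No new states can be added; the closed set is {q1, q2, q3, q6, q7, q11, q12, q13}.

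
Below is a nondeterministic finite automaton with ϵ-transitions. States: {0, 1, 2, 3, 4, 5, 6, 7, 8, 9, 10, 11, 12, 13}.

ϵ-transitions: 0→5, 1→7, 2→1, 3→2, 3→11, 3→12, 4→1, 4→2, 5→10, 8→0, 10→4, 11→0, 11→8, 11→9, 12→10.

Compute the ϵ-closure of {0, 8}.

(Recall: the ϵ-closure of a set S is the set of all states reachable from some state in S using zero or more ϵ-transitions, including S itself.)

Start with {0, 8}.
From 0 via ϵ: add 5.
From 5 via ϵ: add 10.
From 10 via ϵ: add 4.
From 4 via ϵ: add 1, 2.
From 1 via ϵ: add 7.
No new states can be added; the closed set is {0, 1, 2, 4, 5, 7, 8, 10}.

{0, 1, 2, 4, 5, 7, 8, 10}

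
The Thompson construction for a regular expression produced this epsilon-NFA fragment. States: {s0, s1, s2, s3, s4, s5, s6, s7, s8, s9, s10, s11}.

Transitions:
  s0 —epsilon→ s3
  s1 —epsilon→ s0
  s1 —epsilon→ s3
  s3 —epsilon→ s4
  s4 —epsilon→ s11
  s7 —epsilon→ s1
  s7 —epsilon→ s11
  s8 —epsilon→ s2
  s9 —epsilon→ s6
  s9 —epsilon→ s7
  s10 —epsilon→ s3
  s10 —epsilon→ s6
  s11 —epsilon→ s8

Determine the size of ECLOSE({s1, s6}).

8

Start with {s1, s6}.
From s1 via epsilon: add s0, s3.
From s3 via epsilon: add s4.
From s4 via epsilon: add s11.
From s11 via epsilon: add s8.
From s8 via epsilon: add s2.
epsilon-closure = {s0, s1, s2, s3, s4, s6, s8, s11}, which has 8 states.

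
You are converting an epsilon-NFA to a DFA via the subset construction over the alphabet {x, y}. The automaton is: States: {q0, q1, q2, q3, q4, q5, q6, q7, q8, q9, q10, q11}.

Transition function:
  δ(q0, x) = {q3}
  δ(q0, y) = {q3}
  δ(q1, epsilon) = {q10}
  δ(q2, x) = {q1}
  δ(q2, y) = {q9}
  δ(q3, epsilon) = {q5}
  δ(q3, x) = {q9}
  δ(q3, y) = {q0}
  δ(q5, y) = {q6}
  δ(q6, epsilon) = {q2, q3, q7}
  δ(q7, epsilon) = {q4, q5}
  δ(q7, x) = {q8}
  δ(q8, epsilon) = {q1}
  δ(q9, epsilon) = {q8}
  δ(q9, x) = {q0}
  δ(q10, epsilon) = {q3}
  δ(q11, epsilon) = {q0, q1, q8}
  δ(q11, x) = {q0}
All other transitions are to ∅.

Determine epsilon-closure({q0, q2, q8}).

{q0, q1, q2, q3, q5, q8, q10}

Start with {q0, q2, q8}.
From q8 via epsilon: add q1.
From q1 via epsilon: add q10.
From q10 via epsilon: add q3.
From q3 via epsilon: add q5.
No new states can be added; the closed set is {q0, q1, q2, q3, q5, q8, q10}.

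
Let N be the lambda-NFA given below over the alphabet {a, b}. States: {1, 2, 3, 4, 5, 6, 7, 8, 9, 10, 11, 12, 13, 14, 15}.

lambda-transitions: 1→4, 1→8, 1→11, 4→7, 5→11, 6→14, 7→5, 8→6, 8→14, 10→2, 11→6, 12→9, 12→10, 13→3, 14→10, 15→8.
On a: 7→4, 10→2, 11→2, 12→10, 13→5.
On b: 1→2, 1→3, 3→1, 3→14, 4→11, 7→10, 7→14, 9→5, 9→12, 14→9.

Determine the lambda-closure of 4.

{2, 4, 5, 6, 7, 10, 11, 14}

Start with {4}.
From 4 via lambda: add 7.
From 7 via lambda: add 5.
From 5 via lambda: add 11.
From 11 via lambda: add 6.
From 6 via lambda: add 14.
From 14 via lambda: add 10.
From 10 via lambda: add 2.
No new states can be added; the closed set is {2, 4, 5, 6, 7, 10, 11, 14}.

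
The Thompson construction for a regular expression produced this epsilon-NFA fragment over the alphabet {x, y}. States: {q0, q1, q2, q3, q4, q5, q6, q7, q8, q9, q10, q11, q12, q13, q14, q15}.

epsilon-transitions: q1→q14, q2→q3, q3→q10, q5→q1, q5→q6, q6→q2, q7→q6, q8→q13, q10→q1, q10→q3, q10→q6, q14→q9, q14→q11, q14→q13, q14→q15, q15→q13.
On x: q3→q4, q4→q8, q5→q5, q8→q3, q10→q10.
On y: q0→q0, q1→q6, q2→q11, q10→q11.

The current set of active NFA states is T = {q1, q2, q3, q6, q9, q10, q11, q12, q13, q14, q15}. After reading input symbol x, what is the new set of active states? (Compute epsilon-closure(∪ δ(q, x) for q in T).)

{q1, q2, q3, q4, q6, q9, q10, q11, q13, q14, q15}

q3 on x → {q4}.
q10 on x → {q10}.
No x-transition from q1, q2, q6, q9, q11, q12, q13, q14, q15.
Union after reading x: {q4, q10}.
Now take the epsilon-closure:
From q10 via epsilon: add q1, q3, q6.
From q1 via epsilon: add q14.
From q6 via epsilon: add q2.
From q14 via epsilon: add q9, q11, q13, q15.
No new states can be added; the closed set is {q1, q2, q3, q4, q6, q9, q10, q11, q13, q14, q15}.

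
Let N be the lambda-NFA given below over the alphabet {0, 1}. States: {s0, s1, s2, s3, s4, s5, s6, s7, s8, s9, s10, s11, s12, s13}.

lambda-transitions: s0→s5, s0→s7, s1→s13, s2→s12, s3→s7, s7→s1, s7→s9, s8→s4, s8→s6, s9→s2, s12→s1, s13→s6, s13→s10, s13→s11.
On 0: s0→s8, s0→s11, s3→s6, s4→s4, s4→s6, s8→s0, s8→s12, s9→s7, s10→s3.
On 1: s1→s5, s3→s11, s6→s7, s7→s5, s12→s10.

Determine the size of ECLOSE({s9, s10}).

8

Start with {s9, s10}.
From s9 via lambda: add s2.
From s2 via lambda: add s12.
From s12 via lambda: add s1.
From s1 via lambda: add s13.
From s13 via lambda: add s6, s11.
lambda-closure = {s1, s2, s6, s9, s10, s11, s12, s13}, which has 8 states.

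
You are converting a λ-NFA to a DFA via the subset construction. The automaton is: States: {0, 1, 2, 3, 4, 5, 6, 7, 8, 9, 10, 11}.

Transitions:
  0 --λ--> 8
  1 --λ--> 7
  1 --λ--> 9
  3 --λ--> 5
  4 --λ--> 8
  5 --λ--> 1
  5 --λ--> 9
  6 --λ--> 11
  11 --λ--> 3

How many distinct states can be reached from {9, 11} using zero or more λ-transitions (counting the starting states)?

6

Start with {9, 11}.
From 11 via λ: add 3.
From 3 via λ: add 5.
From 5 via λ: add 1.
From 1 via λ: add 7.
λ-closure = {1, 3, 5, 7, 9, 11}, which has 6 states.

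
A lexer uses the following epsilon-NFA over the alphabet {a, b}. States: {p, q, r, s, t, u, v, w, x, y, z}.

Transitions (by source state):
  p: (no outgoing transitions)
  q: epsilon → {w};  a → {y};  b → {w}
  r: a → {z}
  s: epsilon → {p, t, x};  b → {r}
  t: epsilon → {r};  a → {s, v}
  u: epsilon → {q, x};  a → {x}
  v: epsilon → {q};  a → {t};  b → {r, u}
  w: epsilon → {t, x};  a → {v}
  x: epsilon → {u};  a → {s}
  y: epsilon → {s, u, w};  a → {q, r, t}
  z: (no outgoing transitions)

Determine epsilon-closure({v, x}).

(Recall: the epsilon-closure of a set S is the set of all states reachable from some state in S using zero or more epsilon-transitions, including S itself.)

Start with {v, x}.
From v via epsilon: add q.
From x via epsilon: add u.
From q via epsilon: add w.
From w via epsilon: add t.
From t via epsilon: add r.
No new states can be added; the closed set is {q, r, t, u, v, w, x}.

{q, r, t, u, v, w, x}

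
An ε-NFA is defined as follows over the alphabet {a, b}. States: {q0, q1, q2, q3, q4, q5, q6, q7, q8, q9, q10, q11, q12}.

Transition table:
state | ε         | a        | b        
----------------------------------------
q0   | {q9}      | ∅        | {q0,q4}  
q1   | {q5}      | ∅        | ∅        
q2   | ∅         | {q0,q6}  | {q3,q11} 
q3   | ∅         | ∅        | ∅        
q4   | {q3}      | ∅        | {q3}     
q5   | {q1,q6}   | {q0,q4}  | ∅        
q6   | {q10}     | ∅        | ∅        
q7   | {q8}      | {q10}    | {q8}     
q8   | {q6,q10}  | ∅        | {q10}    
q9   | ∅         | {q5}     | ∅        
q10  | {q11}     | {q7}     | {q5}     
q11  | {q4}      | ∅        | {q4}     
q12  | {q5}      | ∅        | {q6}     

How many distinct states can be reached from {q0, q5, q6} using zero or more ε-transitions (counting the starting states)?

9

Start with {q0, q5, q6}.
From q0 via ε: add q9.
From q5 via ε: add q1.
From q6 via ε: add q10.
From q10 via ε: add q11.
From q11 via ε: add q4.
From q4 via ε: add q3.
ε-closure = {q0, q1, q3, q4, q5, q6, q9, q10, q11}, which has 9 states.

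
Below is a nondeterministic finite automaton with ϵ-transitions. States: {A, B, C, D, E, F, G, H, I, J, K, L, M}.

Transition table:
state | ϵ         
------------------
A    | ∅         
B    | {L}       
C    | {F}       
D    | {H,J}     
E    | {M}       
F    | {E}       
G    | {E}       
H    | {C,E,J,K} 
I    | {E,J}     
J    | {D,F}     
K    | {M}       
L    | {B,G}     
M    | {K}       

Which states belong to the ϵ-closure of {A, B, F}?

Start with {A, B, F}.
From B via ϵ: add L.
From F via ϵ: add E.
From E via ϵ: add M.
From L via ϵ: add G.
From M via ϵ: add K.
No new states can be added; the closed set is {A, B, E, F, G, K, L, M}.

{A, B, E, F, G, K, L, M}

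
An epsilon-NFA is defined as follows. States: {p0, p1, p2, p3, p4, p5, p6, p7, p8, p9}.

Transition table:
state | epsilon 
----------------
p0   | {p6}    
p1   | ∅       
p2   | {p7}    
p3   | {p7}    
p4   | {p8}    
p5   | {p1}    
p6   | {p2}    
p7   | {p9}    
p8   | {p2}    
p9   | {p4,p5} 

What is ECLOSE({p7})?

Start with {p7}.
From p7 via epsilon: add p9.
From p9 via epsilon: add p4, p5.
From p4 via epsilon: add p8.
From p5 via epsilon: add p1.
From p8 via epsilon: add p2.
No new states can be added; the closed set is {p1, p2, p4, p5, p7, p8, p9}.

{p1, p2, p4, p5, p7, p8, p9}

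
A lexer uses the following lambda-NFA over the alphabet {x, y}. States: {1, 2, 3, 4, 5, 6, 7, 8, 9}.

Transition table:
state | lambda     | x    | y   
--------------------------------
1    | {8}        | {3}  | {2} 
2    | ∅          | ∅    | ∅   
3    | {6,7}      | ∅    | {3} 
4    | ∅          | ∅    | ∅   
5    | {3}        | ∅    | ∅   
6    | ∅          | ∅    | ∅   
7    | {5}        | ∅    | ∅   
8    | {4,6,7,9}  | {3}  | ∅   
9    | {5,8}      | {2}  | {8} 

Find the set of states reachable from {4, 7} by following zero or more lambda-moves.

Start with {4, 7}.
From 7 via lambda: add 5.
From 5 via lambda: add 3.
From 3 via lambda: add 6.
No new states can be added; the closed set is {3, 4, 5, 6, 7}.

{3, 4, 5, 6, 7}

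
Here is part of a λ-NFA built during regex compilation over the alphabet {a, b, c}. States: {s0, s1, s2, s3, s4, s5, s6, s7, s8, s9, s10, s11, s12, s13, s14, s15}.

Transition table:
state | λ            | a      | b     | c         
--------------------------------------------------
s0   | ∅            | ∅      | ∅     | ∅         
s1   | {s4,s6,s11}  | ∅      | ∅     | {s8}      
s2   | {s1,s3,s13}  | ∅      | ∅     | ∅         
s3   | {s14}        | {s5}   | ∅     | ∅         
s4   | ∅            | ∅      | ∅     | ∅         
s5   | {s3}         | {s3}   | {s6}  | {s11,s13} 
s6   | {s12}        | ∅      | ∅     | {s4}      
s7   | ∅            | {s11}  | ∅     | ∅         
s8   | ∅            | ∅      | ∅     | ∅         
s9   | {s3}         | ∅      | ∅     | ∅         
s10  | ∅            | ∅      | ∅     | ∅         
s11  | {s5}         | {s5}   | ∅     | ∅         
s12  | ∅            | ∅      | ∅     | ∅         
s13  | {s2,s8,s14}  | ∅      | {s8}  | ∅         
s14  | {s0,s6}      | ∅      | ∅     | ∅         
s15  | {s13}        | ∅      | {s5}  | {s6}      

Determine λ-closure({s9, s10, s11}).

{s0, s3, s5, s6, s9, s10, s11, s12, s14}

Start with {s9, s10, s11}.
From s9 via λ: add s3.
From s11 via λ: add s5.
From s3 via λ: add s14.
From s14 via λ: add s0, s6.
From s6 via λ: add s12.
No new states can be added; the closed set is {s0, s3, s5, s6, s9, s10, s11, s12, s14}.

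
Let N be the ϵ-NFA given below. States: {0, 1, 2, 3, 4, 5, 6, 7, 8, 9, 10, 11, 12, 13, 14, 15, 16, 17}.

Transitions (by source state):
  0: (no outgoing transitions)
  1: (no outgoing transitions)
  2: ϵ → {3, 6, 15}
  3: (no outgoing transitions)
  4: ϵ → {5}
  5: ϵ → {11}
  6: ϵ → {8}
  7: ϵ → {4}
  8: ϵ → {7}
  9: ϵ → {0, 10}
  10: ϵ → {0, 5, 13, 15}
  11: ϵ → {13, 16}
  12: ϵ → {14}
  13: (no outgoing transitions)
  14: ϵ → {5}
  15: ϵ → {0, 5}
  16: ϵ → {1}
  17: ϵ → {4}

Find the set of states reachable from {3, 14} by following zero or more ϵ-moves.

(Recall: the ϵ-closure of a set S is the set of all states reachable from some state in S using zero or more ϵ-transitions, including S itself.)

{1, 3, 5, 11, 13, 14, 16}

Start with {3, 14}.
From 14 via ϵ: add 5.
From 5 via ϵ: add 11.
From 11 via ϵ: add 13, 16.
From 16 via ϵ: add 1.
No new states can be added; the closed set is {1, 3, 5, 11, 13, 14, 16}.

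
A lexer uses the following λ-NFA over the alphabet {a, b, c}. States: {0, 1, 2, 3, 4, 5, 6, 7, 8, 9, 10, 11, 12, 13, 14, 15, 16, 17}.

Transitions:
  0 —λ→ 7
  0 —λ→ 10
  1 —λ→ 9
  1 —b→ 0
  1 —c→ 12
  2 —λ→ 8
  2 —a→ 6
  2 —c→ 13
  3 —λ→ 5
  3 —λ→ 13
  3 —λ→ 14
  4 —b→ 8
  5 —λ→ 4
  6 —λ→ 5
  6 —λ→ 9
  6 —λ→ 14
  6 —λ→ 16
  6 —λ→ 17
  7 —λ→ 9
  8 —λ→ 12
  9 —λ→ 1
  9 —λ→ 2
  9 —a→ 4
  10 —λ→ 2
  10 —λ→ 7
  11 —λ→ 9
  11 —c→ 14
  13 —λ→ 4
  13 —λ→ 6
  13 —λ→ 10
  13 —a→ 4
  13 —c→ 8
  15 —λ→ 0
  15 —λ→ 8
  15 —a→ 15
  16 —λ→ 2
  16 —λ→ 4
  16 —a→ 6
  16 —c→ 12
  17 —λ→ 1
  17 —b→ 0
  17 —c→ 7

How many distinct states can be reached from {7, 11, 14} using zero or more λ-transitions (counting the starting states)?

Start with {7, 11, 14}.
From 7 via λ: add 9.
From 9 via λ: add 1, 2.
From 2 via λ: add 8.
From 8 via λ: add 12.
λ-closure = {1, 2, 7, 8, 9, 11, 12, 14}, which has 8 states.

8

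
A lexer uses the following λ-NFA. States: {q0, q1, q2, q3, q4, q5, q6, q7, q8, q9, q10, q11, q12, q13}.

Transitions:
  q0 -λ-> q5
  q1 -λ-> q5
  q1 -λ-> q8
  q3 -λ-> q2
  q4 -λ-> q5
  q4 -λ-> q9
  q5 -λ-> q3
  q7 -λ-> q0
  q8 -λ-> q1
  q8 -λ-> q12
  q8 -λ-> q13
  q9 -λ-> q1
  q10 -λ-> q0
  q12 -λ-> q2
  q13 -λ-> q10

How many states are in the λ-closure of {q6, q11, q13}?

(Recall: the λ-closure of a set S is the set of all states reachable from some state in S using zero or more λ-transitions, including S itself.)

Start with {q6, q11, q13}.
From q13 via λ: add q10.
From q10 via λ: add q0.
From q0 via λ: add q5.
From q5 via λ: add q3.
From q3 via λ: add q2.
λ-closure = {q0, q2, q3, q5, q6, q10, q11, q13}, which has 8 states.

8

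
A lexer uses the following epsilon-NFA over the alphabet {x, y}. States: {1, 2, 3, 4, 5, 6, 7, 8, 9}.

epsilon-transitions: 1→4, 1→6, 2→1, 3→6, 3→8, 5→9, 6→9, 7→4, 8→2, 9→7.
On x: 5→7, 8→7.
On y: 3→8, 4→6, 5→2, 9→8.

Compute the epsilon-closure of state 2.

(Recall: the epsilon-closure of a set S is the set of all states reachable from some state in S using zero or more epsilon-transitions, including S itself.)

Start with {2}.
From 2 via epsilon: add 1.
From 1 via epsilon: add 4, 6.
From 6 via epsilon: add 9.
From 9 via epsilon: add 7.
No new states can be added; the closed set is {1, 2, 4, 6, 7, 9}.

{1, 2, 4, 6, 7, 9}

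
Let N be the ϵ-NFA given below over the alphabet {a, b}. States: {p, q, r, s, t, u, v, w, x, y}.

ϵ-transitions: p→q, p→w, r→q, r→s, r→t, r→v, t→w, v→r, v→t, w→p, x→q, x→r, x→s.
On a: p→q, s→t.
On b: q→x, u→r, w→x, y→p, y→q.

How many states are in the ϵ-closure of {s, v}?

7

Start with {s, v}.
From v via ϵ: add r, t.
From r via ϵ: add q.
From t via ϵ: add w.
From w via ϵ: add p.
ϵ-closure = {p, q, r, s, t, v, w}, which has 7 states.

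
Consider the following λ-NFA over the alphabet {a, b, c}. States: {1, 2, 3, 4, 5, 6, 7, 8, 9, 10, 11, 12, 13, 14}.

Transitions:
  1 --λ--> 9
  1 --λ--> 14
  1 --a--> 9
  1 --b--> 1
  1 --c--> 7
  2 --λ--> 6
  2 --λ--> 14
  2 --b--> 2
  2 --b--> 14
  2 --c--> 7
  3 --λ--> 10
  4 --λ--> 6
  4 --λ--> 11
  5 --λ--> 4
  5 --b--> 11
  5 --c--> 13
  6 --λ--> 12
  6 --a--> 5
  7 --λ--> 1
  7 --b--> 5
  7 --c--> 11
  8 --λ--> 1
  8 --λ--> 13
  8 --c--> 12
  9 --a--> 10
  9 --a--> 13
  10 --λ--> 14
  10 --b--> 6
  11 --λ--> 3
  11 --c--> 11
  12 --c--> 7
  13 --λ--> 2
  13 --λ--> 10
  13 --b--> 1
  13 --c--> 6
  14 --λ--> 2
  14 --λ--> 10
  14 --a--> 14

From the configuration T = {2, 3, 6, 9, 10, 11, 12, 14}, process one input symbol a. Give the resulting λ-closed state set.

6 on a → {5}.
9 on a → {10, 13}.
14 on a → {14}.
No a-transition from 2, 3, 10, 11, 12.
Union after reading a: {5, 10, 13, 14}.
Now take the λ-closure:
From 5 via λ: add 4.
From 13 via λ: add 2.
From 2 via λ: add 6.
From 4 via λ: add 11.
From 6 via λ: add 12.
From 11 via λ: add 3.
No new states can be added; the closed set is {2, 3, 4, 5, 6, 10, 11, 12, 13, 14}.

{2, 3, 4, 5, 6, 10, 11, 12, 13, 14}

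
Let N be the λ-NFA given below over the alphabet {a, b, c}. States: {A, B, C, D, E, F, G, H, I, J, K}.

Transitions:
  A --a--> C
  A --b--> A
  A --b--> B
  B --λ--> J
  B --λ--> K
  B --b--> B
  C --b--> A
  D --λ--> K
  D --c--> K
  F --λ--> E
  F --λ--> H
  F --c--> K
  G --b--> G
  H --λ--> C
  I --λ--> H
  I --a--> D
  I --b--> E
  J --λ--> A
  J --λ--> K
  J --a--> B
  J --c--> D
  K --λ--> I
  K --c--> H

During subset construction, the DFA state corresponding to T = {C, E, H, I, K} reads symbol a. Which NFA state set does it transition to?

I on a → {D}.
No a-transition from C, E, H, K.
Union after reading a: {D}.
Now take the λ-closure:
From D via λ: add K.
From K via λ: add I.
From I via λ: add H.
From H via λ: add C.
No new states can be added; the closed set is {C, D, H, I, K}.

{C, D, H, I, K}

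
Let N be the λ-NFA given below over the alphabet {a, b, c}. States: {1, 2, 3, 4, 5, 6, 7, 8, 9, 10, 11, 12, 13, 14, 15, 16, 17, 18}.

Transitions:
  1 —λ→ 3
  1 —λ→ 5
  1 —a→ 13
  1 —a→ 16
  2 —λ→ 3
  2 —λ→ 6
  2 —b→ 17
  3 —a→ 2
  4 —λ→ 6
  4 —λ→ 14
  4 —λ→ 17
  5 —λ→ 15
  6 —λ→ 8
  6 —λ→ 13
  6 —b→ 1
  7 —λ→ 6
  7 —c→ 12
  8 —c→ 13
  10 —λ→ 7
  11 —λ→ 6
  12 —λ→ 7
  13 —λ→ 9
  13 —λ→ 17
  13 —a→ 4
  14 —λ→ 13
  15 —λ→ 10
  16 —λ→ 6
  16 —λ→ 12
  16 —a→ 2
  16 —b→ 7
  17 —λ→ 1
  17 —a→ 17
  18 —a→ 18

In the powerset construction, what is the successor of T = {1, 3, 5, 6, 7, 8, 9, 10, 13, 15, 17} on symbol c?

{1, 3, 5, 6, 7, 8, 9, 10, 12, 13, 15, 17}

7 on c → {12}.
8 on c → {13}.
No c-transition from 1, 3, 5, 6, 9, 10, 13, 15, 17.
Union after reading c: {12, 13}.
Now take the λ-closure:
From 12 via λ: add 7.
From 13 via λ: add 9, 17.
From 7 via λ: add 6.
From 17 via λ: add 1.
From 1 via λ: add 3, 5.
From 6 via λ: add 8.
From 5 via λ: add 15.
From 15 via λ: add 10.
No new states can be added; the closed set is {1, 3, 5, 6, 7, 8, 9, 10, 12, 13, 15, 17}.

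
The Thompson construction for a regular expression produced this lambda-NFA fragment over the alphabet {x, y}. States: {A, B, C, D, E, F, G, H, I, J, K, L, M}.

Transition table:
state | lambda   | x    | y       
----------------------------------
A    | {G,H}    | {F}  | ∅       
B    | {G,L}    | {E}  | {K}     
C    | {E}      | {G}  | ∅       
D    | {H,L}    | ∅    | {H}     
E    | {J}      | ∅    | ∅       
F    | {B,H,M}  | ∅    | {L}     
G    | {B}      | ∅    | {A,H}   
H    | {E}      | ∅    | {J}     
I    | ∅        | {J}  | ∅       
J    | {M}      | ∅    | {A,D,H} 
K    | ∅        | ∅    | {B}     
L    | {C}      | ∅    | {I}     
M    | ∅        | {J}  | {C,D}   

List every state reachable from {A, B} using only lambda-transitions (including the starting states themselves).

{A, B, C, E, G, H, J, L, M}

Start with {A, B}.
From A via lambda: add G, H.
From B via lambda: add L.
From H via lambda: add E.
From L via lambda: add C.
From E via lambda: add J.
From J via lambda: add M.
No new states can be added; the closed set is {A, B, C, E, G, H, J, L, M}.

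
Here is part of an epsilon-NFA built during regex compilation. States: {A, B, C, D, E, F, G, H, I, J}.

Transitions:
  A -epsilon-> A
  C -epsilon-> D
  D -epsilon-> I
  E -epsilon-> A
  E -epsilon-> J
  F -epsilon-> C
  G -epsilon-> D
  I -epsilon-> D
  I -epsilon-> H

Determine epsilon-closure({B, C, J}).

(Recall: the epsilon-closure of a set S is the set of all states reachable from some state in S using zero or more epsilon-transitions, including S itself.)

Start with {B, C, J}.
From C via epsilon: add D.
From D via epsilon: add I.
From I via epsilon: add H.
No new states can be added; the closed set is {B, C, D, H, I, J}.

{B, C, D, H, I, J}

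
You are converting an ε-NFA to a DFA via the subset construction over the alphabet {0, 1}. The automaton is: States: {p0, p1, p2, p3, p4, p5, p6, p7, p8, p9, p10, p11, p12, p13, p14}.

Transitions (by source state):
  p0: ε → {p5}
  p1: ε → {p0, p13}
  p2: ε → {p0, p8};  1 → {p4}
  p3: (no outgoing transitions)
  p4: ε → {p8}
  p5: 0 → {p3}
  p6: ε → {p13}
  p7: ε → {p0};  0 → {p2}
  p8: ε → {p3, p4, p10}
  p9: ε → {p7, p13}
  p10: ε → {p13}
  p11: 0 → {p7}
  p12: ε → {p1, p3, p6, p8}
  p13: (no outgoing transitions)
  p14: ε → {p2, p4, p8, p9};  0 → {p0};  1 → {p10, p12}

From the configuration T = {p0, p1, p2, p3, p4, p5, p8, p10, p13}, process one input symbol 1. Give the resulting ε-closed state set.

p2 on 1 → {p4}.
No 1-transition from p0, p1, p3, p4, p5, p8, p10, p13.
Union after reading 1: {p4}.
Now take the ε-closure:
From p4 via ε: add p8.
From p8 via ε: add p3, p10.
From p10 via ε: add p13.
No new states can be added; the closed set is {p3, p4, p8, p10, p13}.

{p3, p4, p8, p10, p13}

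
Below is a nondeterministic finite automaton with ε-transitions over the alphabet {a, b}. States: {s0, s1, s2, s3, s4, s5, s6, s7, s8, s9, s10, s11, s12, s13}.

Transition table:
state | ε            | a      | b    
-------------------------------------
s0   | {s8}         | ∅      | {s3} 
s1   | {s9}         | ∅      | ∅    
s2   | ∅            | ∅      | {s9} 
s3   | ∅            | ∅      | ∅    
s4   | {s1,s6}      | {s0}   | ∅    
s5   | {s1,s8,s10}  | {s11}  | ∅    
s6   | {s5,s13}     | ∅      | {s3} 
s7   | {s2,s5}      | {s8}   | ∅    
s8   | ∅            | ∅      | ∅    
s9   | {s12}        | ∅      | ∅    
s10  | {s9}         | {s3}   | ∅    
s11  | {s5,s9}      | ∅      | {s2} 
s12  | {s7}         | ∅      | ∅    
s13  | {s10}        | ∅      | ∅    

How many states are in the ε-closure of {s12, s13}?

9

Start with {s12, s13}.
From s12 via ε: add s7.
From s13 via ε: add s10.
From s7 via ε: add s2, s5.
From s10 via ε: add s9.
From s5 via ε: add s1, s8.
ε-closure = {s1, s2, s5, s7, s8, s9, s10, s12, s13}, which has 9 states.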